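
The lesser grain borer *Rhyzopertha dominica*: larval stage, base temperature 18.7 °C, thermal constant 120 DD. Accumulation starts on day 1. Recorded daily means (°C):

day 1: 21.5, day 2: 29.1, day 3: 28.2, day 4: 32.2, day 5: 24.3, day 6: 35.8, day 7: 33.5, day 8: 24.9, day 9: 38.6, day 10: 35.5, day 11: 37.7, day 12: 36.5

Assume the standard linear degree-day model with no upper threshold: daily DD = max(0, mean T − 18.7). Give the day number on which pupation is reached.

Daily DD above 18.7 °C: 2.8, 10.4, 9.5, 13.5, 5.6, 17.1, 14.8, 6.2, 19.9, 16.8, 19.0, 17.8.
Cumulative: 2.8, 13.2, 22.7, 36.2, 41.8, 58.9, 73.7, 79.9, 99.8, 116.6, 135.6, 153.4.
The total first reaches 120 DD on day 11.

day 11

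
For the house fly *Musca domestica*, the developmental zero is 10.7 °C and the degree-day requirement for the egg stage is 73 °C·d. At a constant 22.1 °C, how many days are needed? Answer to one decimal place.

6.4 days

Daily accumulation = 22.1 − 10.7 = 11.4 DD/day.
Duration = 73 / 11.4 = 6.404 ≈ 6.4 days.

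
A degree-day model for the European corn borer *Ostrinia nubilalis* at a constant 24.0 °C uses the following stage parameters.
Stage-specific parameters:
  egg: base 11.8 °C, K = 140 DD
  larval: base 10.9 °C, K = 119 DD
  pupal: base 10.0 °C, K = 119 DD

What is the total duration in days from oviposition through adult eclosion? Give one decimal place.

egg: 140 / (24.0 − 11.8) = 140 / 12.2 = 11.475 d.
larval: 119 / (24.0 − 10.9) = 119 / 13.1 = 9.084 d.
pupal: 119 / (24.0 − 10.0) = 119 / 14.0 = 8.500 d.
Sum = 29.059 ≈ 29.1 days.

29.1 days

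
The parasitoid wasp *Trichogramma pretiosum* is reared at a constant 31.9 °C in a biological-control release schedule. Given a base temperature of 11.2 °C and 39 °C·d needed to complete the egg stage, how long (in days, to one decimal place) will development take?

1.9 days

Daily accumulation = 31.9 − 11.2 = 20.7 DD/day.
Duration = 39 / 20.7 = 1.884 ≈ 1.9 days.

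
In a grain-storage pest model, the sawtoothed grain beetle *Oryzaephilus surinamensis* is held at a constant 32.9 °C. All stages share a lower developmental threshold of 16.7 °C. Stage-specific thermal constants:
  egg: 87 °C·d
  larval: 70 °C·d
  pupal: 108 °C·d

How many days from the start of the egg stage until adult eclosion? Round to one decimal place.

16.4 days

Daily accumulation at 32.9 °C = 32.9 − 16.7 = 16.2 DD/day.
Total K = 87 + 70 + 108 = 265 DD.
Total duration = 265 / 16.2 = 16.358 ≈ 16.4 days.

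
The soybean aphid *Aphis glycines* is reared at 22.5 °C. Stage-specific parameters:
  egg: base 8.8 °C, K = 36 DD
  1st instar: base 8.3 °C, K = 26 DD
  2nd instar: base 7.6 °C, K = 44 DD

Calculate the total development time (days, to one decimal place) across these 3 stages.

egg: 36 / (22.5 − 8.8) = 36 / 13.7 = 2.628 d.
1st instar: 26 / (22.5 − 8.3) = 26 / 14.2 = 1.831 d.
2nd instar: 44 / (22.5 − 7.6) = 44 / 14.9 = 2.953 d.
Sum = 7.412 ≈ 7.4 days.

7.4 days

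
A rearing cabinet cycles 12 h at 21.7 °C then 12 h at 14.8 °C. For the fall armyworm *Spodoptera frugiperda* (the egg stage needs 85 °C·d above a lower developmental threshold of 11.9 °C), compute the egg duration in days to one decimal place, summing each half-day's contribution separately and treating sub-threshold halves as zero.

Day half: max(0, 21.7 − 11.9) × 0.5 = 9.8 × 0.5 = 4.90 DD.
Night half: max(0, 14.8 − 11.9) × 0.5 = 2.9 × 0.5 = 1.45 DD.
Per 24 h: 6.35 DD/day.
Duration = 85 / 6.35 = 13.386 ≈ 13.4 days.

13.4 days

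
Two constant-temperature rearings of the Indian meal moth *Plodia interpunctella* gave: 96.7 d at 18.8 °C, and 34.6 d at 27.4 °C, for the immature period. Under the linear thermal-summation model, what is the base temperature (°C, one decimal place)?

14.0 °C

Under the model K = D·(T − T_b), so D₁·(T₁ − T_b) = D₂·(T₂ − T_b).
96.7·(18.8 − T_b) = 34.6·(27.4 − T_b)
T_b = (96.7·18.8 − 34.6·27.4) / (96.7 − 34.6) = 869.92 / 62.1 = 14.008 °C ≈ 14.0 °C.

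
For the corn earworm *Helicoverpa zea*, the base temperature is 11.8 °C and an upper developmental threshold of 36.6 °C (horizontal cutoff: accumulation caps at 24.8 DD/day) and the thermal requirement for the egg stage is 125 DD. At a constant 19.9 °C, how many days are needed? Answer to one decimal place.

15.4 days

Daily accumulation = 19.9 − 11.8 = 8.1 DD/day.
Duration = 125 / 8.1 = 15.432 ≈ 15.4 days.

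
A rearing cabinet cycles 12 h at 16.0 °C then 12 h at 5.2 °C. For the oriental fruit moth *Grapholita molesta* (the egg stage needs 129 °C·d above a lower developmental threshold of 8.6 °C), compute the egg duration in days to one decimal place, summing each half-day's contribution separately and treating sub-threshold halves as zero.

Day half: max(0, 16.0 − 8.6) × 0.5 = 7.4 × 0.5 = 3.70 DD.
Night half: max(0, 5.2 − 8.6) × 0.5 = 0.0 × 0.5 = 0.00 DD.
Per 24 h: 3.70 DD/day.
Duration = 129 / 3.70 = 34.865 ≈ 34.9 days.

34.9 days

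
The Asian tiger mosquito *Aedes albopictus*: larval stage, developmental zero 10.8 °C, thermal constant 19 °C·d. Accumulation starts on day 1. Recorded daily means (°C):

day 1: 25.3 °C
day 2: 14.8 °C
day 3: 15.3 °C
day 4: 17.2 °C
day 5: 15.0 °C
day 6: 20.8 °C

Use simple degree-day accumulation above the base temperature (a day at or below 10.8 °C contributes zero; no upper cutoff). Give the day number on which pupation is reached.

day 3

Daily DD above 10.8 °C: 14.5, 4.0, 4.5, 6.4, 4.2, 10.0.
Cumulative: 14.5, 18.5, 23.0, 29.4, 33.6, 43.6.
The total first reaches 19 DD on day 3.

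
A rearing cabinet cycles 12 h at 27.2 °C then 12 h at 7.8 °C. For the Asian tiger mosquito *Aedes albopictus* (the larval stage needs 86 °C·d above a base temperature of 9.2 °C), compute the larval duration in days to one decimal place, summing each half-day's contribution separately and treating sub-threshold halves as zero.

Day half: max(0, 27.2 − 9.2) × 0.5 = 18.0 × 0.5 = 9.00 DD.
Night half: max(0, 7.8 − 9.2) × 0.5 = 0.0 × 0.5 = 0.00 DD.
Per 24 h: 9.00 DD/day.
Duration = 86 / 9.00 = 9.556 ≈ 9.6 days.

9.6 days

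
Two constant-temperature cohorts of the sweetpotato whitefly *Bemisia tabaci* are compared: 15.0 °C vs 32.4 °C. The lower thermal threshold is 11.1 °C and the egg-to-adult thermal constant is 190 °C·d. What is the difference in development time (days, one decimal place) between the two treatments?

At 15.0 °C: 190 / (15.0 − 11.1) = 190 / 3.9 = 48.718 d.
At 32.4 °C: 190 / (32.4 − 11.1) = 190 / 21.3 = 8.920 d.
Difference = |48.718 − 8.920| = 39.798 ≈ 39.8 days.

39.8 days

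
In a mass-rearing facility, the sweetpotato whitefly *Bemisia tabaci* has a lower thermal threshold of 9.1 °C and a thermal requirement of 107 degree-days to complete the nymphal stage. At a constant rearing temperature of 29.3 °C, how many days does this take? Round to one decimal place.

Daily accumulation = 29.3 − 9.1 = 20.2 DD/day.
Duration = 107 / 20.2 = 5.297 ≈ 5.3 days.

5.3 days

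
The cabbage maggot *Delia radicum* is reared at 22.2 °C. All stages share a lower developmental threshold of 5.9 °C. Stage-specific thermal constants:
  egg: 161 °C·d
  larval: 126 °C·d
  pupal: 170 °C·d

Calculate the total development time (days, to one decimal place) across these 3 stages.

Daily accumulation at 22.2 °C = 22.2 − 5.9 = 16.3 DD/day.
Total K = 161 + 126 + 170 = 457 DD.
Total duration = 457 / 16.3 = 28.037 ≈ 28.0 days.

28.0 days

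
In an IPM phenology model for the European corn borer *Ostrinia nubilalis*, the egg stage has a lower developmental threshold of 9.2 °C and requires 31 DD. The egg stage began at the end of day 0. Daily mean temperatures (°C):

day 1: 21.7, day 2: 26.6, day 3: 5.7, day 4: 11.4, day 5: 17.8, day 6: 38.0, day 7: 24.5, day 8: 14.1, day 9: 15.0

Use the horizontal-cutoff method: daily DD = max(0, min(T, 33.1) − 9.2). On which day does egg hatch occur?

Daily DD above 9.2 °C (capped at 23.9): 12.5, 17.4, 0.0, 2.2, 8.6, 23.9, 15.3, 4.9, 5.8.
Cumulative: 12.5, 29.9, 29.9, 32.1, 40.7, 64.6, 79.9, 84.8, 90.6.
The total first reaches 31 DD on day 4.

day 4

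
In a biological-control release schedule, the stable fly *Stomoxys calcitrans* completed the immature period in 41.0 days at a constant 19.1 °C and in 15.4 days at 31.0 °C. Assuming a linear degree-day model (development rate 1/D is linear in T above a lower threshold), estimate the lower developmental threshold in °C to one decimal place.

Linear rate model ⇒ the product D·(T − T_b) is constant across temperatures.
41.0·(19.1 − T_b) = 15.4·(31.0 − T_b)
T_b = (41.0·19.1 − 15.4·31.0) / (41.0 − 15.4) = 305.70 / 25.6 = 11.941 °C ≈ 11.9 °C.

11.9 °C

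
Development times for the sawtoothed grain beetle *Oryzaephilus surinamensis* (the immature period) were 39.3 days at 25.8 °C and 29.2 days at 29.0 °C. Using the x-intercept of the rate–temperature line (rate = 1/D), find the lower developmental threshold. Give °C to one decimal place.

16.5 °C

Linear rate model ⇒ the product D·(T − T_b) is constant across temperatures.
39.3·(25.8 − T_b) = 29.2·(29.0 − T_b)
T_b = (39.3·25.8 − 29.2·29.0) / (39.3 − 29.2) = 167.14 / 10.1 = 16.549 °C ≈ 16.5 °C.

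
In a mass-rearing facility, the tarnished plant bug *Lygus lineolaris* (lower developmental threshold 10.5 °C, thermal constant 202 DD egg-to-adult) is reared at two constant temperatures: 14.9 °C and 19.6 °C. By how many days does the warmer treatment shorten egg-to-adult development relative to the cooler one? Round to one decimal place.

23.7 days

At 14.9 °C: 202 / (14.9 − 10.5) = 202 / 4.4 = 45.909 d.
At 19.6 °C: 202 / (19.6 − 10.5) = 202 / 9.1 = 22.198 d.
Difference = |45.909 − 22.198| = 23.711 ≈ 23.7 days.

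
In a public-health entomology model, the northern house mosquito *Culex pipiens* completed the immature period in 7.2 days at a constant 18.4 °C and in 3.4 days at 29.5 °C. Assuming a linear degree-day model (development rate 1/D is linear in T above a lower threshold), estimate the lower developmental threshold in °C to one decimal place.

8.5 °C

Under the model K = D·(T − T_b), so D₁·(T₁ − T_b) = D₂·(T₂ − T_b).
7.2·(18.4 − T_b) = 3.4·(29.5 − T_b)
T_b = (7.2·18.4 − 3.4·29.5) / (7.2 − 3.4) = 32.18 / 3.8 = 8.468 °C ≈ 8.5 °C.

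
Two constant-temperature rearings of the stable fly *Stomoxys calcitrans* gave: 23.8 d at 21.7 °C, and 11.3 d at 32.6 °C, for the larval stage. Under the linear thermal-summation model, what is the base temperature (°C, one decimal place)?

11.8 °C

Linear rate model ⇒ the product D·(T − T_b) is constant across temperatures.
23.8·(21.7 − T_b) = 11.3·(32.6 − T_b)
T_b = (23.8·21.7 − 11.3·32.6) / (23.8 − 11.3) = 148.08 / 12.5 = 11.846 °C ≈ 11.8 °C.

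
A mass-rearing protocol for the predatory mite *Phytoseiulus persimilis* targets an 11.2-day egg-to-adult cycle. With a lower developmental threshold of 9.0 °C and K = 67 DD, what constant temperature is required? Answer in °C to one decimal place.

Required daily accumulation = 67 / 11.2 = 5.982 DD/day.
T = T_base + 5.982 = 9.0 + 5.982 = 14.982 ≈ 15.0 °C.

15.0 °C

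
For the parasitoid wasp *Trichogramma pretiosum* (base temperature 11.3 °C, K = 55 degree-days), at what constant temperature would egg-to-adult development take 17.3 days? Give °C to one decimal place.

Required daily accumulation = 55 / 17.3 = 3.179 DD/day.
T = T_base + 3.179 = 11.3 + 3.179 = 14.479 ≈ 14.5 °C.

14.5 °C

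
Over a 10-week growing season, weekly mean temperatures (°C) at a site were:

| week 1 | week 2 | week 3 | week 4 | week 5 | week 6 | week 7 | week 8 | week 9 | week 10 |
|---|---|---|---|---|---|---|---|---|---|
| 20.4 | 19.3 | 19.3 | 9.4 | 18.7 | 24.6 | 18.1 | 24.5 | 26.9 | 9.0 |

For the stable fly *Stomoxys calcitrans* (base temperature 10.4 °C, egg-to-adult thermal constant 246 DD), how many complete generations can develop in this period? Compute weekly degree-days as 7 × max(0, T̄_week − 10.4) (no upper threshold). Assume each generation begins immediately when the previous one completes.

2 generations

Weekly DD (7 × max(0, T̄ − 10.4)): 70.0, 62.3, 62.3, 0.0, 58.1, 99.4, 53.9, 98.7, 115.5, 0.0.
Season total = 620.2 DD.
Complete generations = ⌊620.2 / 246⌋ = 2.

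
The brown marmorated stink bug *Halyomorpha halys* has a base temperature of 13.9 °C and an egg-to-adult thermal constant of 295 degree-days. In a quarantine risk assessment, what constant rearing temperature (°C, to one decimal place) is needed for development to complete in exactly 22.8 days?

26.8 °C

Required daily accumulation = 295 / 22.8 = 12.939 DD/day.
T = T_base + 12.939 = 13.9 + 12.939 = 26.839 ≈ 26.8 °C.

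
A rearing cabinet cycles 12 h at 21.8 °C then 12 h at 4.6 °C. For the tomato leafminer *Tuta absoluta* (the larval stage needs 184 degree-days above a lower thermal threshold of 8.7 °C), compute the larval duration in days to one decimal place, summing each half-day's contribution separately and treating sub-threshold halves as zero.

28.1 days

Day half: max(0, 21.8 − 8.7) × 0.5 = 13.1 × 0.5 = 6.55 DD.
Night half: max(0, 4.6 − 8.7) × 0.5 = 0.0 × 0.5 = 0.00 DD.
Per 24 h: 6.55 DD/day.
Duration = 184 / 6.55 = 28.092 ≈ 28.1 days.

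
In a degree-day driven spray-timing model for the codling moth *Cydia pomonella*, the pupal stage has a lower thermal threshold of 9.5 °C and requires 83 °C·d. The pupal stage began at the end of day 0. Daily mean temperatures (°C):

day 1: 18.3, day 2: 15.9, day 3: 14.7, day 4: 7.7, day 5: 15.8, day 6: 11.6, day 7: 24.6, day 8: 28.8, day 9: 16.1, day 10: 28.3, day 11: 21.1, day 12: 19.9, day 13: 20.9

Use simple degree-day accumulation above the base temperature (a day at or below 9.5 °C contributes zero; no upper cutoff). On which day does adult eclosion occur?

day 10

Daily DD above 9.5 °C: 8.8, 6.4, 5.2, 0.0, 6.3, 2.1, 15.1, 19.3, 6.6, 18.8, 11.6, 10.4, 11.4.
Cumulative: 8.8, 15.2, 20.4, 20.4, 26.7, 28.8, 43.9, 63.2, 69.8, 88.6, 100.2, 110.6, 122.0.
The total first reaches 83 DD on day 10.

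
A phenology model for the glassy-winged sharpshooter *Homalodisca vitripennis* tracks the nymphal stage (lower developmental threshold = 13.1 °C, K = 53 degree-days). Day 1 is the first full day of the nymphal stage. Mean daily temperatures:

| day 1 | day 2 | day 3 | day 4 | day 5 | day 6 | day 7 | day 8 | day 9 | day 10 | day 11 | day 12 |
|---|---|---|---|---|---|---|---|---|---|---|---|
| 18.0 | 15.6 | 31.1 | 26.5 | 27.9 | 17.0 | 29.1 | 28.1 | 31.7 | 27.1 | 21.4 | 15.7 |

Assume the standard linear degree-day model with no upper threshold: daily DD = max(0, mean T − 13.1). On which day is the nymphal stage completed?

day 5

Daily DD above 13.1 °C: 4.9, 2.5, 18.0, 13.4, 14.8, 3.9, 16.0, 15.0, 18.6, 14.0, 8.3, 2.6.
Cumulative: 4.9, 7.4, 25.4, 38.8, 53.6, 57.5, 73.5, 88.5, 107.1, 121.1, 129.4, 132.0.
The total first reaches 53 DD on day 5.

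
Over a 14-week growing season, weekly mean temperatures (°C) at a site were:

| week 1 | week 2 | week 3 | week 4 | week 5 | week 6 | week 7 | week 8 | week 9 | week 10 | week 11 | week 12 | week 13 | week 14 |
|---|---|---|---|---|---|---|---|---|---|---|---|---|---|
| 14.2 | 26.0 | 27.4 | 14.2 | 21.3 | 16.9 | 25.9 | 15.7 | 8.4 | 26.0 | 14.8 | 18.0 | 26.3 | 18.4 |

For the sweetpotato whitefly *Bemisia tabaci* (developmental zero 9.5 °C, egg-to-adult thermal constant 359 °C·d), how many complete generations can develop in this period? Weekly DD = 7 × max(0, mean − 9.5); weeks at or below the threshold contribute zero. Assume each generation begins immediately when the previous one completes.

2 generations

Weekly DD (7 × max(0, T̄ − 9.5)): 32.9, 115.5, 125.3, 32.9, 82.6, 51.8, 114.8, 43.4, 0.0, 115.5, 37.1, 59.5, 117.6, 62.3.
Season total = 991.2 DD.
Complete generations = ⌊991.2 / 359⌋ = 2.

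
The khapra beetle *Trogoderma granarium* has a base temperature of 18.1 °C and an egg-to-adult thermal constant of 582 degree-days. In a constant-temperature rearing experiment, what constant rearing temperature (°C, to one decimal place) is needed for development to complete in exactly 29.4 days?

37.9 °C

Required daily accumulation = 582 / 29.4 = 19.796 DD/day.
T = T_base + 19.796 = 18.1 + 19.796 = 37.896 ≈ 37.9 °C.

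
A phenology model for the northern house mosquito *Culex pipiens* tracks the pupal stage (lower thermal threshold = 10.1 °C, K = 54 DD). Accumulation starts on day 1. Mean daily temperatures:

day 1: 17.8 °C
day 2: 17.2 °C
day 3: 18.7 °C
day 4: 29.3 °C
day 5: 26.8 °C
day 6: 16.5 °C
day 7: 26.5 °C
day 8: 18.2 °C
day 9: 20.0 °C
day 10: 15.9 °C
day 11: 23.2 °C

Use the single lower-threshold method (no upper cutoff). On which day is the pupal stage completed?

day 5

Daily DD above 10.1 °C: 7.7, 7.1, 8.6, 19.2, 16.7, 6.4, 16.4, 8.1, 9.9, 5.8, 13.1.
Cumulative: 7.7, 14.8, 23.4, 42.6, 59.3, 65.7, 82.1, 90.2, 100.1, 105.9, 119.0.
The total first reaches 54 DD on day 5.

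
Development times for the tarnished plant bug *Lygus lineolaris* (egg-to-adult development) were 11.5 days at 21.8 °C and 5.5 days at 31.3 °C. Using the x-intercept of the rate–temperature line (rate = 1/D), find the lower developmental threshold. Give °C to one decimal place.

13.1 °C

Equal thermal constants: D₁(T₁ − T_b) = D₂(T₂ − T_b).
11.5·(21.8 − T_b) = 5.5·(31.3 − T_b)
T_b = (11.5·21.8 − 5.5·31.3) / (11.5 − 5.5) = 78.55 / 6.0 = 13.092 °C ≈ 13.1 °C.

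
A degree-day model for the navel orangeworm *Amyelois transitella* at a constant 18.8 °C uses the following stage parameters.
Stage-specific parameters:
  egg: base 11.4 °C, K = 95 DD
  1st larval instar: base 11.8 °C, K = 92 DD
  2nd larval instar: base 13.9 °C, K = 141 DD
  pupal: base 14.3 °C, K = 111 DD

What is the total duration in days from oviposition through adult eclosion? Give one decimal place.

egg: 95 / (18.8 − 11.4) = 95 / 7.4 = 12.838 d.
1st larval instar: 92 / (18.8 − 11.8) = 92 / 7.0 = 13.143 d.
2nd larval instar: 141 / (18.8 − 13.9) = 141 / 4.9 = 28.776 d.
pupal: 111 / (18.8 − 14.3) = 111 / 4.5 = 24.667 d.
Sum = 79.423 ≈ 79.4 days.

79.4 days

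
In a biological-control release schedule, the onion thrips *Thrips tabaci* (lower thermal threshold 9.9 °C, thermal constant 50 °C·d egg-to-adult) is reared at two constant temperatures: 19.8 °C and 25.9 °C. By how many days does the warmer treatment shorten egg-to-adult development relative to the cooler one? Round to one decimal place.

At 19.8 °C: 50 / (19.8 − 9.9) = 50 / 9.9 = 5.051 d.
At 25.9 °C: 50 / (25.9 − 9.9) = 50 / 16.0 = 3.125 d.
Difference = |5.051 − 3.125| = 1.926 ≈ 1.9 days.

1.9 days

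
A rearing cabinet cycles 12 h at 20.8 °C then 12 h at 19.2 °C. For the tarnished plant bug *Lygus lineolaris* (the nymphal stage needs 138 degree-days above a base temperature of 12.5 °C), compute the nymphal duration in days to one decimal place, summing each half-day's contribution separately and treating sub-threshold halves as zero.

18.4 days

Day half: max(0, 20.8 − 12.5) × 0.5 = 8.3 × 0.5 = 4.15 DD.
Night half: max(0, 19.2 − 12.5) × 0.5 = 6.7 × 0.5 = 3.35 DD.
Per 24 h: 7.50 DD/day.
Duration = 138 / 7.50 = 18.400 ≈ 18.4 days.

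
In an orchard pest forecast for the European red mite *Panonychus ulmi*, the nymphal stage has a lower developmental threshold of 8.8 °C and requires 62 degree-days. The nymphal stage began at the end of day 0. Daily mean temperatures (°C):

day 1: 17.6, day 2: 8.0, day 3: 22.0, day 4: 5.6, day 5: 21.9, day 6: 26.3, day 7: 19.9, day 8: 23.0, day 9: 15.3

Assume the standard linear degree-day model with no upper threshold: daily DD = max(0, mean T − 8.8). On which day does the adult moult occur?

day 7

Daily DD above 8.8 °C: 8.8, 0.0, 13.2, 0.0, 13.1, 17.5, 11.1, 14.2, 6.5.
Cumulative: 8.8, 8.8, 22.0, 22.0, 35.1, 52.6, 63.7, 77.9, 84.4.
The total first reaches 62 DD on day 7.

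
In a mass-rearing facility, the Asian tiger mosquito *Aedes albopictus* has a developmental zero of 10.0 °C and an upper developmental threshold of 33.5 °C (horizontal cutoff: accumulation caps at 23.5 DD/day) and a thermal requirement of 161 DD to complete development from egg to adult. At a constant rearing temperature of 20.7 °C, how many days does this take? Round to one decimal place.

15.0 days

Daily accumulation = 20.7 − 10.0 = 10.7 DD/day.
Duration = 161 / 10.7 = 15.047 ≈ 15.0 days.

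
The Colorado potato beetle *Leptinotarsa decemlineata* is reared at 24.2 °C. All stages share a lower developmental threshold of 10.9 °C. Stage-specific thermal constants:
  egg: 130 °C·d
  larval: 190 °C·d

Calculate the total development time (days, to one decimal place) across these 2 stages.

24.1 days

Daily accumulation at 24.2 °C = 24.2 − 10.9 = 13.3 DD/day.
Total K = 130 + 190 = 320 DD.
Total duration = 320 / 13.3 = 24.060 ≈ 24.1 days.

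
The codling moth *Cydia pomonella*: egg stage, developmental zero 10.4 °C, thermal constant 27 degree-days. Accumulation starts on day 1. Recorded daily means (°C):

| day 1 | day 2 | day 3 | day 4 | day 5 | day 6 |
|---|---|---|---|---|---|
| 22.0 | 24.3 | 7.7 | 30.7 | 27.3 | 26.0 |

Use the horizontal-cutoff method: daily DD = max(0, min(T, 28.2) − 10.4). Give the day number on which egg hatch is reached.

day 4

Daily DD above 10.4 °C (capped at 17.8): 11.6, 13.9, 0.0, 17.8, 16.9, 15.6.
Cumulative: 11.6, 25.5, 25.5, 43.3, 60.2, 75.8.
The total first reaches 27 DD on day 4.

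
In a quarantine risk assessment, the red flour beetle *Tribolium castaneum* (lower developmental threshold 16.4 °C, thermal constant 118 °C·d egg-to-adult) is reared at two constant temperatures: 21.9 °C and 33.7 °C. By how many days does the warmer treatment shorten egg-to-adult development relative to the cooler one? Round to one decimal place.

14.6 days

At 21.9 °C: 118 / (21.9 − 16.4) = 118 / 5.5 = 21.455 d.
At 33.7 °C: 118 / (33.7 − 16.4) = 118 / 17.3 = 6.821 d.
Difference = |21.455 − 6.821| = 14.634 ≈ 14.6 days.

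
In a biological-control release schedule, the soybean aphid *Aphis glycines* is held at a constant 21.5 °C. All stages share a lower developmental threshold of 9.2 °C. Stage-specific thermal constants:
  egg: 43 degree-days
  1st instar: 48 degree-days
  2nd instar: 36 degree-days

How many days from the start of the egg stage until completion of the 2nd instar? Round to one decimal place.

10.3 days

Daily accumulation at 21.5 °C = 21.5 − 9.2 = 12.3 DD/day.
Total K = 43 + 48 + 36 = 127 DD.
Total duration = 127 / 12.3 = 10.325 ≈ 10.3 days.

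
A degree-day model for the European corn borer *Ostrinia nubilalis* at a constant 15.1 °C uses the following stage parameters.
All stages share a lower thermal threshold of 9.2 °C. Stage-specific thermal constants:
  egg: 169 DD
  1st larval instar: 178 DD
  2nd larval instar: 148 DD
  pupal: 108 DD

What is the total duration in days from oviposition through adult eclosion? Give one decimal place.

102.2 days

Daily accumulation at 15.1 °C = 15.1 − 9.2 = 5.9 DD/day.
Total K = 169 + 178 + 148 + 108 = 603 DD.
Total duration = 603 / 5.9 = 102.203 ≈ 102.2 days.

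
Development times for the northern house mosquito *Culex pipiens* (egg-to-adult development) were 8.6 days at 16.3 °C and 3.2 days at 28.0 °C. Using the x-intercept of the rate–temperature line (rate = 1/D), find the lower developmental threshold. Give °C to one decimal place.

9.4 °C

Under the model K = D·(T − T_b), so D₁·(T₁ − T_b) = D₂·(T₂ − T_b).
8.6·(16.3 − T_b) = 3.2·(28.0 − T_b)
T_b = (8.6·16.3 − 3.2·28.0) / (8.6 − 3.2) = 50.58 / 5.4 = 9.367 °C ≈ 9.4 °C.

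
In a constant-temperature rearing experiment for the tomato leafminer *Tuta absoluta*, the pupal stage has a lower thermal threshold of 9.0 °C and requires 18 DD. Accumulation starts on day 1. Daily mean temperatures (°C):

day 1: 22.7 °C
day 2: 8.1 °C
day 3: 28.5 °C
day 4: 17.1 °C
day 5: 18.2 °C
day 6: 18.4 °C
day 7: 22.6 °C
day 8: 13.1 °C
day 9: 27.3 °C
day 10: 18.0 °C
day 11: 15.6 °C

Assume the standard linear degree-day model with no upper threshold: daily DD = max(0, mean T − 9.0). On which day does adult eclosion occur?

day 3

Daily DD above 9.0 °C: 13.7, 0.0, 19.5, 8.1, 9.2, 9.4, 13.6, 4.1, 18.3, 9.0, 6.6.
Cumulative: 13.7, 13.7, 33.2, 41.3, 50.5, 59.9, 73.5, 77.6, 95.9, 104.9, 111.5.
The total first reaches 18 DD on day 3.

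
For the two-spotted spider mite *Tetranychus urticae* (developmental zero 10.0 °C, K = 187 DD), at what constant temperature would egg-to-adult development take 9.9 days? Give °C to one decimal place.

Required daily accumulation = 187 / 9.9 = 18.889 DD/day.
T = T_base + 18.889 = 10.0 + 18.889 = 28.889 ≈ 28.9 °C.

28.9 °C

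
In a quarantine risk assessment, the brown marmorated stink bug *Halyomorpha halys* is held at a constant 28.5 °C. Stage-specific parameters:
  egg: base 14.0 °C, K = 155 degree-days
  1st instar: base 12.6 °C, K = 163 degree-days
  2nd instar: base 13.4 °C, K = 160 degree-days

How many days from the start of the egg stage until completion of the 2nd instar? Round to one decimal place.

31.5 days

egg: 155 / (28.5 − 14.0) = 155 / 14.5 = 10.690 d.
1st instar: 163 / (28.5 − 12.6) = 163 / 15.9 = 10.252 d.
2nd instar: 160 / (28.5 − 13.4) = 160 / 15.1 = 10.596 d.
Sum = 31.537 ≈ 31.5 days.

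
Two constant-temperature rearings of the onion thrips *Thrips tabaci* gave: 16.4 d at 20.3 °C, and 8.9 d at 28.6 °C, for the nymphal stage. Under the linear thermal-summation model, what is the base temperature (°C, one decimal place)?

10.5 °C

Equal thermal constants: D₁(T₁ − T_b) = D₂(T₂ − T_b).
16.4·(20.3 − T_b) = 8.9·(28.6 − T_b)
T_b = (16.4·20.3 − 8.9·28.6) / (16.4 − 8.9) = 78.38 / 7.5 = 10.451 °C ≈ 10.5 °C.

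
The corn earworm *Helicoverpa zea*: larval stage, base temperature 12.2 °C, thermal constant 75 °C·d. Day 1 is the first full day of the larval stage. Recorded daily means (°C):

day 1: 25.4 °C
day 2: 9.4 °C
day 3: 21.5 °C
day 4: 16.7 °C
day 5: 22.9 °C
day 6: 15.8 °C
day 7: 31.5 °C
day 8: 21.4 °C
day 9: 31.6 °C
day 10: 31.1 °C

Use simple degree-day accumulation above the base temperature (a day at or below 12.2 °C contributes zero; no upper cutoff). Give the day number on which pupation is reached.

Daily DD above 12.2 °C: 13.2, 0.0, 9.3, 4.5, 10.7, 3.6, 19.3, 9.2, 19.4, 18.9.
Cumulative: 13.2, 13.2, 22.5, 27.0, 37.7, 41.3, 60.6, 69.8, 89.2, 108.1.
The total first reaches 75 DD on day 9.

day 9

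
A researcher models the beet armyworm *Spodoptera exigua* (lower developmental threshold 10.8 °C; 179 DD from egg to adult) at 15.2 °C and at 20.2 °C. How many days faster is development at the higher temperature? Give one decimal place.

21.6 days

At 15.2 °C: 179 / (15.2 − 10.8) = 179 / 4.4 = 40.682 d.
At 20.2 °C: 179 / (20.2 − 10.8) = 179 / 9.4 = 19.043 d.
Difference = |40.682 − 19.043| = 21.639 ≈ 21.6 days.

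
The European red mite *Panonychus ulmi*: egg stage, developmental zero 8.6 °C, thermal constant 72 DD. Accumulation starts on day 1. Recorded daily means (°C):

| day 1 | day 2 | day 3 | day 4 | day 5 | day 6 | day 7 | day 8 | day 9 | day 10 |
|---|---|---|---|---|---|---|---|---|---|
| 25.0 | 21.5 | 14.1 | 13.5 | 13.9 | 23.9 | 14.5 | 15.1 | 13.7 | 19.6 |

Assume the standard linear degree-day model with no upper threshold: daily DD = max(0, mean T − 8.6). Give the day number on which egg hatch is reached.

Daily DD above 8.6 °C: 16.4, 12.9, 5.5, 4.9, 5.3, 15.3, 5.9, 6.5, 5.1, 11.0.
Cumulative: 16.4, 29.3, 34.8, 39.7, 45.0, 60.3, 66.2, 72.7, 77.8, 88.8.
The total first reaches 72 DD on day 8.

day 8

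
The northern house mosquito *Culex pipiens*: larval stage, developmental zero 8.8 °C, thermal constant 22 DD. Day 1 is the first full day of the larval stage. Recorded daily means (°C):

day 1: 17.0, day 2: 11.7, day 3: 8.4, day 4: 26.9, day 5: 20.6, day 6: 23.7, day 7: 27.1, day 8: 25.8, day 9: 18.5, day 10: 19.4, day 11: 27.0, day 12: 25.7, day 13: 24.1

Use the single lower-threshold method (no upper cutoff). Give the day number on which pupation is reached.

day 4

Daily DD above 8.8 °C: 8.2, 2.9, 0.0, 18.1, 11.8, 14.9, 18.3, 17.0, 9.7, 10.6, 18.2, 16.9, 15.3.
Cumulative: 8.2, 11.1, 11.1, 29.2, 41.0, 55.9, 74.2, 91.2, 100.9, 111.5, 129.7, 146.6, 161.9.
The total first reaches 22 DD on day 4.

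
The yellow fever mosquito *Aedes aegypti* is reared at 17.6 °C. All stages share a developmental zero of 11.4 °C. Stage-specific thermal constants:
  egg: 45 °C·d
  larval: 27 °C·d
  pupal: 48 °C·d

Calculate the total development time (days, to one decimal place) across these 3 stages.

19.4 days

Daily accumulation at 17.6 °C = 17.6 − 11.4 = 6.2 DD/day.
Total K = 45 + 27 + 48 = 120 DD.
Total duration = 120 / 6.2 = 19.355 ≈ 19.4 days.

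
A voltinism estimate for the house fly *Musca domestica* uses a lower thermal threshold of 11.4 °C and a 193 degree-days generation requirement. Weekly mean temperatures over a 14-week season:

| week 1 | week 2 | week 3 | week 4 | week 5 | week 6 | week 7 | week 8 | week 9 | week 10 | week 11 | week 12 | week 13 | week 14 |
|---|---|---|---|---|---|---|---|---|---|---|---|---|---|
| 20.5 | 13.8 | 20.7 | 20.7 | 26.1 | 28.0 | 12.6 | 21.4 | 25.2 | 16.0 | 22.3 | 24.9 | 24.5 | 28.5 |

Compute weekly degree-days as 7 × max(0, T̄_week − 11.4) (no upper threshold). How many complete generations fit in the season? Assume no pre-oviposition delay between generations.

5 generations

Weekly DD (7 × max(0, T̄ − 11.4)): 63.7, 16.8, 65.1, 65.1, 102.9, 116.2, 8.4, 70.0, 96.6, 32.2, 76.3, 94.5, 91.7, 119.7.
Season total = 1019.2 DD.
Complete generations = ⌊1019.2 / 193⌋ = 5.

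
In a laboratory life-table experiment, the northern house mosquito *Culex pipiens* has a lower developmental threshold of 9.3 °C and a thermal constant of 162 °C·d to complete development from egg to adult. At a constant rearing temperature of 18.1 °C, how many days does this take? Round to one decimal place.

18.4 days

Daily accumulation = 18.1 − 9.3 = 8.8 DD/day.
Duration = 162 / 8.8 = 18.409 ≈ 18.4 days.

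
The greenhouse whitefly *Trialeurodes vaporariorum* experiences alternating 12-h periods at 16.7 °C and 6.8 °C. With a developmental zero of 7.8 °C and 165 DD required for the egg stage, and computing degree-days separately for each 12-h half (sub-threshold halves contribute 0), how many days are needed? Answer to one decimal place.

37.1 days

Day half: max(0, 16.7 − 7.8) × 0.5 = 8.9 × 0.5 = 4.45 DD.
Night half: max(0, 6.8 − 7.8) × 0.5 = 0.0 × 0.5 = 0.00 DD.
Per 24 h: 4.45 DD/day.
Duration = 165 / 4.45 = 37.079 ≈ 37.1 days.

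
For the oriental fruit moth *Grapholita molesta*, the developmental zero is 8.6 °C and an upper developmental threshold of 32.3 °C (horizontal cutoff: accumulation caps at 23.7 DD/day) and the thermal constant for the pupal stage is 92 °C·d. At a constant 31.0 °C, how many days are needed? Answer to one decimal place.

Daily accumulation = 31.0 − 8.6 = 22.4 DD/day.
Duration = 92 / 22.4 = 4.107 ≈ 4.1 days.

4.1 days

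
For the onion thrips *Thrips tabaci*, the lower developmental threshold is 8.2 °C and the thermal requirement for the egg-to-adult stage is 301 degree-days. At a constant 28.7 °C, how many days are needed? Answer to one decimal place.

14.7 days

Daily accumulation = 28.7 − 8.2 = 20.5 DD/day.
Duration = 301 / 20.5 = 14.683 ≈ 14.7 days.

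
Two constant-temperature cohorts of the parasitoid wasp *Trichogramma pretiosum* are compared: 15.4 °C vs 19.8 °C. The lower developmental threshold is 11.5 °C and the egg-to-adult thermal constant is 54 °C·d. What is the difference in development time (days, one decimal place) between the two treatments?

At 15.4 °C: 54 / (15.4 − 11.5) = 54 / 3.9 = 13.846 d.
At 19.8 °C: 54 / (19.8 − 11.5) = 54 / 8.3 = 6.506 d.
Difference = |13.846 − 6.506| = 7.340 ≈ 7.3 days.

7.3 days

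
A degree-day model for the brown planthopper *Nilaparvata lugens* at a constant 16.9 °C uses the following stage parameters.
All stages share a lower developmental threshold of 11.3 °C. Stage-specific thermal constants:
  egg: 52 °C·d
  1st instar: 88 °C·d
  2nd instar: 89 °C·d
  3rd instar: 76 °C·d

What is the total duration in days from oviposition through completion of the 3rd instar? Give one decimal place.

54.5 days

Daily accumulation at 16.9 °C = 16.9 − 11.3 = 5.6 DD/day.
Total K = 52 + 88 + 89 + 76 = 305 DD.
Total duration = 305 / 5.6 = 54.464 ≈ 54.5 days.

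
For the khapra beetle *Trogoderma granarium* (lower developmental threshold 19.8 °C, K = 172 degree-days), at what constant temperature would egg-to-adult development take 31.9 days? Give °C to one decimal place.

25.2 °C

Required daily accumulation = 172 / 31.9 = 5.392 DD/day.
T = T_base + 5.392 = 19.8 + 5.392 = 25.192 ≈ 25.2 °C.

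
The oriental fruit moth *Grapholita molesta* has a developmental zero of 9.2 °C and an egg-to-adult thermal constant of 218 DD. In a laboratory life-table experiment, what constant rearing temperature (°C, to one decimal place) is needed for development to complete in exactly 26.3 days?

17.5 °C

Required daily accumulation = 218 / 26.3 = 8.289 DD/day.
T = T_base + 8.289 = 9.2 + 8.289 = 17.489 ≈ 17.5 °C.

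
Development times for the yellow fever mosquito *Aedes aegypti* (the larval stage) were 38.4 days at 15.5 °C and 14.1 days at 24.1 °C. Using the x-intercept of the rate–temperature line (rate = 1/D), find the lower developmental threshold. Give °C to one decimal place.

Equal thermal constants: D₁(T₁ − T_b) = D₂(T₂ − T_b).
38.4·(15.5 − T_b) = 14.1·(24.1 − T_b)
T_b = (38.4·15.5 − 14.1·24.1) / (38.4 − 14.1) = 255.39 / 24.3 = 10.510 °C ≈ 10.5 °C.

10.5 °C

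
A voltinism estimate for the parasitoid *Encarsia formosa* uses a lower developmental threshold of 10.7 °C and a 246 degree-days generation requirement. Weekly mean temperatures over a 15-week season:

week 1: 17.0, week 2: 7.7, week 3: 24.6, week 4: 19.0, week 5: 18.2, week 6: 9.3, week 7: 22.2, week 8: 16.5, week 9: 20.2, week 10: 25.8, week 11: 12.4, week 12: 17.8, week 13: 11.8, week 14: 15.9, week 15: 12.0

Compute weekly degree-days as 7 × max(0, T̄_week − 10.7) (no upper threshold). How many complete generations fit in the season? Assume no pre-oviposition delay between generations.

Weekly DD (7 × max(0, T̄ − 10.7)): 44.1, 0.0, 97.3, 58.1, 52.5, 0.0, 80.5, 40.6, 66.5, 105.7, 11.9, 49.7, 7.7, 36.4, 9.1.
Season total = 660.1 DD.
Complete generations = ⌊660.1 / 246⌋ = 2.

2 generations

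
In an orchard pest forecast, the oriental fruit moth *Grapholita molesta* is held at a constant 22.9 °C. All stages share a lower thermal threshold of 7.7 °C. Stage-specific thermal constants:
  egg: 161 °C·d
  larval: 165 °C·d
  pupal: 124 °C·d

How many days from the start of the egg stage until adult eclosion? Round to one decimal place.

29.6 days

Daily accumulation at 22.9 °C = 22.9 − 7.7 = 15.2 DD/day.
Total K = 161 + 165 + 124 = 450 DD.
Total duration = 450 / 15.2 = 29.605 ≈ 29.6 days.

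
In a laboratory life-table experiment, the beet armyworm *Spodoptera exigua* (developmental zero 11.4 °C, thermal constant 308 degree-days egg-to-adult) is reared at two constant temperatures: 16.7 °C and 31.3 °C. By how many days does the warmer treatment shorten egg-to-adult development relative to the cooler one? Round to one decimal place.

42.6 days

At 16.7 °C: 308 / (16.7 − 11.4) = 308 / 5.3 = 58.113 d.
At 31.3 °C: 308 / (31.3 − 11.4) = 308 / 19.9 = 15.477 d.
Difference = |58.113 − 15.477| = 42.636 ≈ 42.6 days.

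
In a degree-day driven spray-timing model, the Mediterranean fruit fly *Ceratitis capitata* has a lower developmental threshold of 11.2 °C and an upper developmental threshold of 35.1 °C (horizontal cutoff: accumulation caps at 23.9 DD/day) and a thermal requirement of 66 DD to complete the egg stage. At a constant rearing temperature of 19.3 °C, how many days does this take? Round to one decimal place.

Daily accumulation = 19.3 − 11.2 = 8.1 DD/day.
Duration = 66 / 8.1 = 8.148 ≈ 8.1 days.

8.1 days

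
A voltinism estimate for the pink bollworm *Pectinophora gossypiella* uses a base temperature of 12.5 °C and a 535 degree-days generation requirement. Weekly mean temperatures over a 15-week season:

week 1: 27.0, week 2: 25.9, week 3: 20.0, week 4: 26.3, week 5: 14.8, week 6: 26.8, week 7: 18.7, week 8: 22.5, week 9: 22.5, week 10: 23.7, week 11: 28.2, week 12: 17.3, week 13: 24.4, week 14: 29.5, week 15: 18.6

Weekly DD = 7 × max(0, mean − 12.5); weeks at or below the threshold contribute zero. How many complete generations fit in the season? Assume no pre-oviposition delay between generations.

Weekly DD (7 × max(0, T̄ − 12.5)): 101.5, 93.8, 52.5, 96.6, 16.1, 100.1, 43.4, 70.0, 70.0, 78.4, 109.9, 33.6, 83.3, 119.0, 42.7.
Season total = 1110.9 DD.
Complete generations = ⌊1110.9 / 535⌋ = 2.

2 generations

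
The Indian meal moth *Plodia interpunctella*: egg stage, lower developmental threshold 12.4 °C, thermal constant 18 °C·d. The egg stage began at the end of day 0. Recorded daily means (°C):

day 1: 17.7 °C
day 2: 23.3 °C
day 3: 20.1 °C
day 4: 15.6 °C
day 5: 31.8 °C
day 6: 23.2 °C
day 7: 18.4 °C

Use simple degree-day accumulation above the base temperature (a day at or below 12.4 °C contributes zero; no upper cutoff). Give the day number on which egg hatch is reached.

day 3

Daily DD above 12.4 °C: 5.3, 10.9, 7.7, 3.2, 19.4, 10.8, 6.0.
Cumulative: 5.3, 16.2, 23.9, 27.1, 46.5, 57.3, 63.3.
The total first reaches 18 DD on day 3.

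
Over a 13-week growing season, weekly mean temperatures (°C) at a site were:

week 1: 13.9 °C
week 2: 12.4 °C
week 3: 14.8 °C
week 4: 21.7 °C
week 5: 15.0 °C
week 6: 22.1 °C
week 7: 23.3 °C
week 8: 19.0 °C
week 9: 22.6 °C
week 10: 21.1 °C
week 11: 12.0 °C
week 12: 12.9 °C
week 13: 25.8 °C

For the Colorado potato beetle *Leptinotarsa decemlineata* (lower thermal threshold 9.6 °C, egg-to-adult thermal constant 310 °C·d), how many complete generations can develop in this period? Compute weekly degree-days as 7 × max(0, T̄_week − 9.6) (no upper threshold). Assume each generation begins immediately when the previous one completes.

2 generations

Weekly DD (7 × max(0, T̄ − 9.6)): 30.1, 19.6, 36.4, 84.7, 37.8, 87.5, 95.9, 65.8, 91.0, 80.5, 16.8, 23.1, 113.4.
Season total = 782.6 DD.
Complete generations = ⌊782.6 / 310⌋ = 2.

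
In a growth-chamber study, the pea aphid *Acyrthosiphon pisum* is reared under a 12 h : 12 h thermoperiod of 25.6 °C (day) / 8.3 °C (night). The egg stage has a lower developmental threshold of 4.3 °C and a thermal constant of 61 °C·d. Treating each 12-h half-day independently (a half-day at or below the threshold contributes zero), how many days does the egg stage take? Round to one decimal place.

Day half: max(0, 25.6 − 4.3) × 0.5 = 21.3 × 0.5 = 10.65 DD.
Night half: max(0, 8.3 − 4.3) × 0.5 = 4.0 × 0.5 = 2.00 DD.
Per 24 h: 12.65 DD/day.
Duration = 61 / 12.65 = 4.822 ≈ 4.8 days.

4.8 days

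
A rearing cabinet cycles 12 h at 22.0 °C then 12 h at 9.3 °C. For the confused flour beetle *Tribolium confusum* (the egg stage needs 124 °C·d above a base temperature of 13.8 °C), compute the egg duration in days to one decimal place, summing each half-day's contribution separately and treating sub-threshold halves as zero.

30.2 days

Day half: max(0, 22.0 − 13.8) × 0.5 = 8.2 × 0.5 = 4.10 DD.
Night half: max(0, 9.3 − 13.8) × 0.5 = 0.0 × 0.5 = 0.00 DD.
Per 24 h: 4.10 DD/day.
Duration = 124 / 4.10 = 30.244 ≈ 30.2 days.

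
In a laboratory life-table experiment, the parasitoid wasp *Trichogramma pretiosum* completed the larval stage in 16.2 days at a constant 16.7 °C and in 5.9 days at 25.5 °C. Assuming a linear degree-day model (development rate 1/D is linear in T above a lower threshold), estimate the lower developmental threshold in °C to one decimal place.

Under the model K = D·(T − T_b), so D₁·(T₁ − T_b) = D₂·(T₂ − T_b).
16.2·(16.7 − T_b) = 5.9·(25.5 − T_b)
T_b = (16.2·16.7 − 5.9·25.5) / (16.2 − 5.9) = 120.09 / 10.3 = 11.659 °C ≈ 11.7 °C.

11.7 °C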